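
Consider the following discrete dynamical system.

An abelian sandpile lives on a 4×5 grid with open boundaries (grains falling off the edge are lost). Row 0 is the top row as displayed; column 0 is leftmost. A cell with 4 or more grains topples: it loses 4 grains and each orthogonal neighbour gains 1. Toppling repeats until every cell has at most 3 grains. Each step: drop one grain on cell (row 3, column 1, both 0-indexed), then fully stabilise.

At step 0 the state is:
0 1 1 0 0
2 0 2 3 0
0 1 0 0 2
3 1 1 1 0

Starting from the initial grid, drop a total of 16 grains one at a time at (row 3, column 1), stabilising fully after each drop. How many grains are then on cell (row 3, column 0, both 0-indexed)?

t=0: 0 1 1 0 0
2 0 2 3 0
0 1 0 0 2
3 1 1 1 0
t=1: 0 1 1 0 0
2 0 2 3 0
0 1 0 0 2
3 2 1 1 0
t=2: 0 1 1 0 0
2 0 2 3 0
0 1 0 0 2
3 3 1 1 0
t=3: 0 1 1 0 0
2 0 2 3 0
1 2 0 0 2
0 1 2 1 0
t=4: 0 1 1 0 0
2 0 2 3 0
1 2 0 0 2
0 2 2 1 0
t=5: 0 1 1 0 0
2 0 2 3 0
1 2 0 0 2
0 3 2 1 0
t=6: 0 1 1 0 0
2 0 2 3 0
1 3 0 0 2
1 0 3 1 0
t=7: 0 1 1 0 0
2 0 2 3 0
1 3 0 0 2
1 1 3 1 0
t=8: 0 1 1 0 0
2 0 2 3 0
1 3 0 0 2
1 2 3 1 0
t=9: 0 1 1 0 0
2 0 2 3 0
1 3 0 0 2
1 3 3 1 0
t=10: 0 1 1 0 0
2 1 2 3 0
2 0 2 0 2
2 2 0 2 0
t=11: 0 1 1 0 0
2 1 2 3 0
2 0 2 0 2
2 3 0 2 0
t=12: 0 1 1 0 0
2 1 2 3 0
2 1 2 0 2
3 0 1 2 0
t=13: 0 1 1 0 0
2 1 2 3 0
2 1 2 0 2
3 1 1 2 0
t=14: 0 1 1 0 0
2 1 2 3 0
2 1 2 0 2
3 2 1 2 0
t=15: 0 1 1 0 0
2 1 2 3 0
2 1 2 0 2
3 3 1 2 0
t=16: 0 1 1 0 0
2 1 2 3 0
3 2 2 0 2
0 1 2 2 0

0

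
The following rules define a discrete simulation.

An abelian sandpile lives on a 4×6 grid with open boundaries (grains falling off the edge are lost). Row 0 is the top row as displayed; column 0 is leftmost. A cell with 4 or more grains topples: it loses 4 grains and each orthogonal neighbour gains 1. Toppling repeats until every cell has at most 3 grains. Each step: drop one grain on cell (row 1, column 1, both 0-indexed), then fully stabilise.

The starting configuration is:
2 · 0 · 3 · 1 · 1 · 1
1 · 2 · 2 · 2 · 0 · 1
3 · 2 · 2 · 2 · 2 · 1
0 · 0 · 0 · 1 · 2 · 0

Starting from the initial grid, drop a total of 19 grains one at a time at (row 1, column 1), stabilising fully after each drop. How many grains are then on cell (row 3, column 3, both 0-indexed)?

2

0) 2 · 0 · 3 · 1 · 1 · 1
1 · 2 · 2 · 2 · 0 · 1
3 · 2 · 2 · 2 · 2 · 1
0 · 0 · 0 · 1 · 2 · 0
1) 2 · 0 · 3 · 1 · 1 · 1
1 · 3 · 2 · 2 · 0 · 1
3 · 2 · 2 · 2 · 2 · 1
0 · 0 · 0 · 1 · 2 · 0
2) 2 · 1 · 3 · 1 · 1 · 1
2 · 0 · 3 · 2 · 0 · 1
3 · 3 · 2 · 2 · 2 · 1
0 · 0 · 0 · 1 · 2 · 0
3) 2 · 1 · 3 · 1 · 1 · 1
2 · 1 · 3 · 2 · 0 · 1
3 · 3 · 2 · 2 · 2 · 1
0 · 0 · 0 · 1 · 2 · 0
4) 2 · 1 · 3 · 1 · 1 · 1
2 · 2 · 3 · 2 · 0 · 1
3 · 3 · 2 · 2 · 2 · 1
0 · 0 · 0 · 1 · 2 · 0
5) 2 · 1 · 3 · 1 · 1 · 1
2 · 3 · 3 · 2 · 0 · 1
3 · 3 · 2 · 2 · 2 · 1
0 · 0 · 0 · 1 · 2 · 0
6) 3 · 3 · 0 · 2 · 1 · 1
0 · 3 · 2 · 3 · 0 · 1
1 · 2 · 0 · 3 · 2 · 1
1 · 1 · 1 · 1 · 2 · 0
7) 0 · 1 · 1 · 2 · 1 · 1
2 · 1 · 3 · 3 · 0 · 1
1 · 3 · 0 · 3 · 2 · 1
1 · 1 · 1 · 1 · 2 · 0
8) 0 · 1 · 1 · 2 · 1 · 1
2 · 2 · 3 · 3 · 0 · 1
1 · 3 · 0 · 3 · 2 · 1
1 · 1 · 1 · 1 · 2 · 0
9) 0 · 1 · 1 · 2 · 1 · 1
2 · 3 · 3 · 3 · 0 · 1
1 · 3 · 0 · 3 · 2 · 1
1 · 1 · 1 · 1 · 2 · 0
10) 0 · 2 · 2 · 3 · 1 · 1
3 · 2 · 1 · 1 · 1 · 1
2 · 0 · 3 · 0 · 3 · 1
1 · 2 · 1 · 2 · 2 · 0
11) 0 · 2 · 2 · 3 · 1 · 1
3 · 3 · 1 · 1 · 1 · 1
2 · 0 · 3 · 0 · 3 · 1
1 · 2 · 1 · 2 · 2 · 0
12) 1 · 3 · 2 · 3 · 1 · 1
0 · 1 · 2 · 1 · 1 · 1
3 · 1 · 3 · 0 · 3 · 1
1 · 2 · 1 · 2 · 2 · 0
13) 1 · 3 · 2 · 3 · 1 · 1
0 · 2 · 2 · 1 · 1 · 1
3 · 1 · 3 · 0 · 3 · 1
1 · 2 · 1 · 2 · 2 · 0
14) 1 · 3 · 2 · 3 · 1 · 1
0 · 3 · 2 · 1 · 1 · 1
3 · 1 · 3 · 0 · 3 · 1
1 · 2 · 1 · 2 · 2 · 0
15) 2 · 0 · 3 · 3 · 1 · 1
1 · 1 · 3 · 1 · 1 · 1
3 · 2 · 3 · 0 · 3 · 1
1 · 2 · 1 · 2 · 2 · 0
16) 2 · 0 · 3 · 3 · 1 · 1
1 · 2 · 3 · 1 · 1 · 1
3 · 2 · 3 · 0 · 3 · 1
1 · 2 · 1 · 2 · 2 · 0
17) 2 · 0 · 3 · 3 · 1 · 1
1 · 3 · 3 · 1 · 1 · 1
3 · 2 · 3 · 0 · 3 · 1
1 · 2 · 1 · 2 · 2 · 0
18) 2 · 2 · 1 · 0 · 2 · 1
3 · 2 · 2 · 3 · 1 · 1
0 · 1 · 1 · 1 · 3 · 1
2 · 3 · 2 · 2 · 2 · 0
19) 2 · 2 · 1 · 0 · 2 · 1
3 · 3 · 2 · 3 · 1 · 1
0 · 1 · 1 · 1 · 3 · 1
2 · 3 · 2 · 2 · 2 · 0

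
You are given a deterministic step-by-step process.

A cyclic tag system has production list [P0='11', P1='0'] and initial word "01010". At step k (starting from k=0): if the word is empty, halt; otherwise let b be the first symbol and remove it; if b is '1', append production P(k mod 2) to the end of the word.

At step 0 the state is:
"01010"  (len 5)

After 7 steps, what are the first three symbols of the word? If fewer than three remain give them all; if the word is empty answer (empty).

(empty)

step 0: "01010"  (len 5)
step 1: "1010"  (len 4)
step 2: "0100"  (len 4)
step 3: "100"  (len 3)
step 4: "000"  (len 3)
step 5: "00"  (len 2)
step 6: "0"  (len 1)
step 7: (halted — word empty)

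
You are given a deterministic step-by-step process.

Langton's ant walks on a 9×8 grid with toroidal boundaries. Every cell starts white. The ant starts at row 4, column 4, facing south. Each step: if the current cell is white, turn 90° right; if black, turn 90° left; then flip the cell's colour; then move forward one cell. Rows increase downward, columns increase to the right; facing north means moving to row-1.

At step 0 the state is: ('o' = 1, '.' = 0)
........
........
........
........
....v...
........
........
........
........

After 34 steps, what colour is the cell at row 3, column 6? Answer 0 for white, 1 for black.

0

0) ........
........
........
........
....v...
........
........
........
........
1) ........
........
........
........
...<o...
........
........
........
........
2) ........
........
........
...^....
...oo...
........
........
........
........
3) ........
........
........
...o>...
...oo...
........
........
........
........
4) ........
........
........
...oo...
...ov...
........
........
........
........
5) ........
........
........
...oo...
...o.>..
........
........
........
........
6) ........
........
........
...oo...
...o.o..
.....v..
........
........
........
7) ........
........
........
...oo...
...o.o..
....<o..
........
........
........
8) ........
........
........
...oo...
...o^o..
....oo..
........
........
........
9) ........
........
........
...oo...
...oo>..
....oo..
........
........
........
10) ........
........
........
...oo^..
...oo...
....oo..
........
........
........
11) ........
........
........
...ooo>.
...oo...
....oo..
........
........
........
12) ........
........
........
...oooo.
...oo.v.
....oo..
........
........
........
13) ........
........
........
...oooo.
...oo<o.
....oo..
........
........
........
14) ........
........
........
...oo^o.
...oooo.
....oo..
........
........
........
15) ........
........
........
...o<.o.
...oooo.
....oo..
........
........
........
16) ........
........
........
...o..o.
...ovoo.
....oo..
........
........
........
17) ........
........
........
...o..o.
...o.>o.
....oo..
........
........
........
18) ........
........
........
...o.^o.
...o..o.
....oo..
........
........
........
19) ........
........
........
...o.o>.
...o..o.
....oo..
........
........
........
20) ........
........
......^.
...o.o..
...o..o.
....oo..
........
........
........
21) ........
........
......o>
...o.o..
...o..o.
....oo..
........
........
........
22) ........
........
......oo
...o.o.v
...o..o.
....oo..
........
........
........
23) ........
........
......oo
...o.o<o
...o..o.
....oo..
........
........
........
24) ........
........
......^o
...o.ooo
...o..o.
....oo..
........
........
........
25) ........
........
.....<.o
...o.ooo
...o..o.
....oo..
........
........
........
26) ........
.....^..
.....o.o
...o.ooo
...o..o.
....oo..
........
........
........
27) ........
.....o>.
.....o.o
...o.ooo
...o..o.
....oo..
........
........
........
28) ........
.....oo.
.....ovo
...o.ooo
...o..o.
....oo..
........
........
........
29) ........
.....oo.
.....<oo
...o.ooo
...o..o.
....oo..
........
........
........
30) ........
.....oo.
......oo
...o.voo
...o..o.
....oo..
........
........
........
31) ........
.....oo.
......oo
...o..>o
...o..o.
....oo..
........
........
........
32) ........
.....oo.
......^o
...o...o
...o..o.
....oo..
........
........
........
33) ........
.....oo.
.....<.o
...o...o
...o..o.
....oo..
........
........
........
34) ........
.....^o.
.....o.o
...o...o
...o..o.
....oo..
........
........
........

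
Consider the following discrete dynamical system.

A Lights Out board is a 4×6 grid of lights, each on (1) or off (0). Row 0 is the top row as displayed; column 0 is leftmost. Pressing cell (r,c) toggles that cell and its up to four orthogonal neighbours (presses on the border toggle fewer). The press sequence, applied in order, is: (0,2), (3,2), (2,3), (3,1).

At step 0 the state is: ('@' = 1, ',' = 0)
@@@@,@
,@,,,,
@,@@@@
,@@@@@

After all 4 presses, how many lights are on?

15

t=0: @@@@,@
,@,,,,
@,@@@@
,@@@@@
t=1: @,,,,@
,@@,,,
@,@@@@
,@@@@@
t=2: @,,,,@
,@@,,,
@,,@@@
,,,,@@
t=3: @,,,,@
,@@@,,
@,@,,@
,,,@@@
t=4: @,,,,@
,@@@,,
@@@,,@
@@@@@@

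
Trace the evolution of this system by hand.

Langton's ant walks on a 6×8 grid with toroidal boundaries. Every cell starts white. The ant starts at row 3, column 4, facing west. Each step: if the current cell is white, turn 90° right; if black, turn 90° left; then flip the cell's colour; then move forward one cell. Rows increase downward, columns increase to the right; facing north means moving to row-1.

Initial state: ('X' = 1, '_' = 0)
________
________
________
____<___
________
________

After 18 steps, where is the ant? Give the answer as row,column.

0) ________
________
________
____<___
________
________
1) ________
________
____^___
____X___
________
________
2) ________
________
____X>__
____X___
________
________
3) ________
________
____XX__
____Xv__
________
________
4) ________
________
____XX__
____<X__
________
________
5) ________
________
____XX__
_____X__
____v___
________
6) ________
________
____XX__
_____X__
___<X___
________
7) ________
________
____XX__
___^_X__
___XX___
________
8) ________
________
____XX__
___X>X__
___XX___
________
9) ________
________
____XX__
___XXX__
___Xv___
________
10) ________
________
____XX__
___XXX__
___X_>__
________
11) ________
________
____XX__
___XXX__
___X_X__
_____v__
12) ________
________
____XX__
___XXX__
___X_X__
____<X__
13) ________
________
____XX__
___XXX__
___X^X__
____XX__
14) ________
________
____XX__
___XXX__
___XX>__
____XX__
15) ________
________
____XX__
___XX^__
___XX___
____XX__
16) ________
________
____XX__
___X<___
___XX___
____XX__
17) ________
________
____XX__
___X____
___Xv___
____XX__
18) ________
________
____XX__
___X____
___X_>__
____XX__

4,5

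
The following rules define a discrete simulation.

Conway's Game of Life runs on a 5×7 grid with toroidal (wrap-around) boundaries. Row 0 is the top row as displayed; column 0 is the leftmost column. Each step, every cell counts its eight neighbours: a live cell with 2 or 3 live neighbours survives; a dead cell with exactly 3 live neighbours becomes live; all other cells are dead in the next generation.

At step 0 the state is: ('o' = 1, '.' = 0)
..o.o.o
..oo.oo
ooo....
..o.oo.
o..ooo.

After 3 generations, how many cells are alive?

12

t=0: ..o.o.o
..oo.oo
ooo....
..o.oo.
o..ooo.
t=1: ooo....
....ooo
o......
o.o..o.
.oo....
t=2: o.oo.oo
.....oo
oo..o..
o.o...o
...o..o
t=3: o.oo...
..oo...
.o.....
..oo.oo
...oo..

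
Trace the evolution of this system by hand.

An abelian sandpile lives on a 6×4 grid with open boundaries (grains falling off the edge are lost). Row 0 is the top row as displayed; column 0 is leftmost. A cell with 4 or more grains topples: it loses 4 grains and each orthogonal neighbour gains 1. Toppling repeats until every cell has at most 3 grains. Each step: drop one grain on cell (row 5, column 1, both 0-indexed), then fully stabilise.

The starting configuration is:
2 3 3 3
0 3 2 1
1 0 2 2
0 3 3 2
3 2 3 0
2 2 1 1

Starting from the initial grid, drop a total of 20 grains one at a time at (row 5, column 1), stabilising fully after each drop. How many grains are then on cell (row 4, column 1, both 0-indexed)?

0) 2 3 3 3
0 3 2 1
1 0 2 2
0 3 3 2
3 2 3 0
2 2 1 1
1) 2 3 3 3
0 3 2 1
1 0 2 2
0 3 3 2
3 2 3 0
2 3 1 1
2) 2 3 3 3
0 3 2 1
1 0 2 2
0 3 3 2
3 3 3 0
3 0 2 1
3) 2 3 3 3
0 3 2 1
1 0 2 2
0 3 3 2
3 3 3 0
3 1 2 1
4) 2 3 3 3
0 3 2 1
1 0 2 2
0 3 3 2
3 3 3 0
3 2 2 1
5) 2 3 3 3
0 3 2 1
1 0 2 2
0 3 3 2
3 3 3 0
3 3 2 1
6) 2 3 3 3
0 3 2 1
1 1 3 2
2 1 1 3
1 3 2 1
1 3 0 2
7) 2 3 3 3
0 3 2 1
1 1 3 2
2 2 1 3
2 0 3 1
2 1 1 2
8) 2 3 3 3
0 3 2 1
1 1 3 2
2 2 1 3
2 0 3 1
2 2 1 2
9) 2 3 3 3
0 3 2 1
1 1 3 2
2 2 1 3
2 0 3 1
2 3 1 2
10) 2 3 3 3
0 3 2 1
1 1 3 2
2 2 1 3
2 1 3 1
3 0 2 2
11) 2 3 3 3
0 3 2 1
1 1 3 2
2 2 1 3
2 1 3 1
3 1 2 2
12) 2 3 3 3
0 3 2 1
1 1 3 2
2 2 1 3
2 1 3 1
3 2 2 2
13) 2 3 3 3
0 3 2 1
1 1 3 2
2 2 1 3
2 1 3 1
3 3 2 2
14) 2 3 3 3
0 3 2 1
1 1 3 2
2 2 1 3
3 2 3 1
0 1 3 2
15) 2 3 3 3
0 3 2 1
1 1 3 2
2 2 1 3
3 2 3 1
0 2 3 2
16) 2 3 3 3
0 3 2 1
1 1 3 2
2 2 1 3
3 2 3 1
0 3 3 2
17) 2 3 3 3
0 3 2 1
1 1 3 2
3 3 2 3
0 1 1 2
2 2 1 3
18) 2 3 3 3
0 3 2 1
1 1 3 2
3 3 2 3
0 1 1 2
2 3 1 3
19) 2 3 3 3
0 3 2 1
1 1 3 2
3 3 2 3
0 2 1 2
3 0 2 3
20) 2 3 3 3
0 3 2 1
1 1 3 2
3 3 2 3
0 2 1 2
3 1 2 3

2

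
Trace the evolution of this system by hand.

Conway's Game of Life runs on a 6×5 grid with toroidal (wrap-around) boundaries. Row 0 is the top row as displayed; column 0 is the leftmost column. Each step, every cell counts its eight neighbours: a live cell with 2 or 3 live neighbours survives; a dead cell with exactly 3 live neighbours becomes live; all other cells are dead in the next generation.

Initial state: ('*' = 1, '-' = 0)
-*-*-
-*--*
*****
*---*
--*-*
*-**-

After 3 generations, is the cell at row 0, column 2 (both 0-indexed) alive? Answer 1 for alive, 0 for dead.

k=0  -*-*-
-*--*
*****
*---*
--*-*
*-**-
k=1  -*-*-
-----
--*--
-----
--*--
*----
k=2  -----
--*--
-----
-----
-----
-**--
k=3  -**--
-----
-----
-----
-----
-----

1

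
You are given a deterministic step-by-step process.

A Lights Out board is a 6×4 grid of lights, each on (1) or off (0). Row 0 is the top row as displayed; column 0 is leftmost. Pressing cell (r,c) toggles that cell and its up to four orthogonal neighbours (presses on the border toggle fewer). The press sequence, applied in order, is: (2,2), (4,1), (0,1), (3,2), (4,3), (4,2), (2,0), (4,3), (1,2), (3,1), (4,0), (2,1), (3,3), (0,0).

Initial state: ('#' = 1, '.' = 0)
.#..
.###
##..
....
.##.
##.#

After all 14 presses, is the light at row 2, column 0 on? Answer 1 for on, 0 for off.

1

t=0: .#..
.###
##..
....
.##.
##.#
t=1: .#..
.#.#
#.##
..#.
.##.
##.#
t=2: .#..
.#.#
#.##
.##.
#...
#..#
t=3: #.#.
...#
#.##
.##.
#...
#..#
t=4: #.#.
...#
#..#
...#
#.#.
#..#
t=5: #.#.
...#
#..#
....
#..#
#...
t=6: #.#.
...#
#..#
..#.
###.
#.#.
t=7: #.#.
#..#
.#.#
#.#.
###.
#.#.
t=8: #.#.
#..#
.#.#
#.##
##.#
#.##
t=9: #...
###.
.###
#.##
##.#
#.##
t=10: #...
###.
..##
.#.#
#..#
#.##
t=11: #...
###.
..##
##.#
.#.#
..##
t=12: #...
#.#.
##.#
#..#
.#.#
..##
t=13: #...
#.#.
##..
#.#.
.#..
..##
t=14: .#..
..#.
##..
#.#.
.#..
..##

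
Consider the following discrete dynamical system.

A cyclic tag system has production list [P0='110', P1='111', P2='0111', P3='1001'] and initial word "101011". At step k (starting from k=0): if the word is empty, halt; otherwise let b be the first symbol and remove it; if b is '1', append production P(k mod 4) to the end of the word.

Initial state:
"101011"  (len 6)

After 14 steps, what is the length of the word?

gen 0: "101011"  (len 6)
gen 1: "01011110"  (len 8)
gen 2: "1011110"  (len 7)
gen 3: "0111100111"  (len 10)
gen 4: "111100111"  (len 9)
gen 5: "11100111110"  (len 11)
gen 6: "1100111110111"  (len 13)
gen 7: "1001111101110111"  (len 16)
gen 8: "0011111011101111001"  (len 19)
gen 9: "011111011101111001"  (len 18)
gen 10: "11111011101111001"  (len 17)
gen 11: "11110111011110010111"  (len 20)
gen 12: "11101110111100101111001"  (len 23)
gen 13: "1101110111100101111001110"  (len 25)
gen 14: "101110111100101111001110111"  (len 27)

27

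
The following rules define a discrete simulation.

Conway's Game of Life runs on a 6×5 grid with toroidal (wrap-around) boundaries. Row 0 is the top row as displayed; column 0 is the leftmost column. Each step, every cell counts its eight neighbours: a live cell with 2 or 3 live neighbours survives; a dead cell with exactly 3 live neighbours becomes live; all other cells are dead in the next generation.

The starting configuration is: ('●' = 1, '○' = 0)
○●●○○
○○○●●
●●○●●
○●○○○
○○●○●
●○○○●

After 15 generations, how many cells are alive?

8

[0] ○●●○○
○○○●●
●●○●●
○●○○○
○○●○●
●○○○●
[1] ○●●○○
○○○○○
○●○●○
○●○○○
○●○●●
●○●○●
[2] ●●●●○
○●○○○
○○●○○
○●○●●
○●○●●
○○○○●
[3] ●●●●●
●○○●○
●●●●○
○●○○●
○○○○○
○○○○○
[4] ●●●●○
○○○○○
○○○●○
○●○●●
○○○○○
●●●●●
[5] ○○○○○
○●○●●
○○●●●
○○●●●
○○○○○
○○○○○
[6] ○○○○○
●○○○●
○●○○○
○○●○●
○○○●○
○○○○○
[7] ○○○○○
●○○○○
○●○●●
○○●●○
○○○●○
○○○○○
[8] ○○○○○
●○○○●
●●○●●
○○○○○
○○●●○
○○○○○
[9] ○○○○○
○●○●○
○●○●○
●●○○○
○○○○○
○○○○○
[10] ○○○○○
○○○○○
○●○○●
●●●○○
○○○○○
○○○○○
[11] ○○○○○
○○○○○
○●●○○
●●●○○
○●○○○
○○○○○
[12] ○○○○○
○○○○○
●○●○○
●○○○○
●●●○○
○○○○○
[13] ○○○○○
○○○○○
○●○○○
●○●○●
●●○○○
○●○○○
[14] ○○○○○
○○○○○
●●○○○
○○●○●
○○●○●
●●○○○
[15] ○○○○○
○○○○○
●●○○○
○○●○●
○○●○●
●●○○○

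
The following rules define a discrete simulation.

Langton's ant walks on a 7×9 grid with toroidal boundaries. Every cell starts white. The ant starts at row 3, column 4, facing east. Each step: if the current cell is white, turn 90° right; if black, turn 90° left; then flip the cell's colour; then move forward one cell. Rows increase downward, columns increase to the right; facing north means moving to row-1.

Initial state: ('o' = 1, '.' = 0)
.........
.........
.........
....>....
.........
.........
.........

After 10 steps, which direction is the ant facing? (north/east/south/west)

k=0  .........
.........
.........
....>....
.........
.........
.........
k=1  .........
.........
.........
....o....
....v....
.........
.........
k=2  .........
.........
.........
....o....
...<o....
.........
.........
k=3  .........
.........
.........
...^o....
...oo....
.........
.........
k=4  .........
.........
.........
...o>....
...oo....
.........
.........
k=5  .........
.........
....^....
...o.....
...oo....
.........
.........
k=6  .........
.........
....o>...
...o.....
...oo....
.........
.........
k=7  .........
.........
....oo...
...o.v...
...oo....
.........
.........
k=8  .........
.........
....oo...
...o<o...
...oo....
.........
.........
k=9  .........
.........
....^o...
...ooo...
...oo....
.........
.........
k=10  .........
.........
...<.o...
...ooo...
...oo....
.........
.........

west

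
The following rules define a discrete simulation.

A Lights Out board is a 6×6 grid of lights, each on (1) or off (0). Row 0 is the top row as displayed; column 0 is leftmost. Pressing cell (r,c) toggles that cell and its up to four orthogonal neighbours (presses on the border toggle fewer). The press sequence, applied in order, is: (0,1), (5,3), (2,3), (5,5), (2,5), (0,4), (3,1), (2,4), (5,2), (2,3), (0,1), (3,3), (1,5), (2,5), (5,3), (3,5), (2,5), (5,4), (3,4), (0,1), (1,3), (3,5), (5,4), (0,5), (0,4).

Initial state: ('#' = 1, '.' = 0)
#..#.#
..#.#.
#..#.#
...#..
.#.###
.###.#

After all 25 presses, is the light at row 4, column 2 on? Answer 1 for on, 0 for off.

1

k=0  #..#.#
..#.#.
#..#.#
...#..
.#.###
.###.#
k=1  .###.#
.##.#.
#..#.#
...#..
.#.###
.###.#
k=2  .###.#
.##.#.
#..#.#
...#..
.#..##
.#..##
k=3  .###.#
.####.
#.#.##
......
.#..##
.#..##
k=4  .###.#
.####.
#.#.##
......
.#..#.
.#....
k=5  .###.#
.#####
#.#...
.....#
.#..#.
.#....
k=6  .##.#.
.###.#
#.#...
.....#
.#..#.
.#....
k=7  .##.#.
.###.#
###...
###..#
....#.
.#....
k=8  .##.#.
.#####
######
###.##
....#.
.#....
k=9  .##.#.
.#####
######
###.##
..#.#.
..##..
k=10  .##.#.
.##.##
##...#
######
..#.#.
..##..
k=11  #...#.
..#.##
##...#
######
..#.#.
..##..
k=12  #...#.
..#.##
##.#.#
##...#
..###.
..##..
k=13  #...##
..#...
##.#..
##...#
..###.
..##..
k=14  #...##
..#..#
##.###
##....
..###.
..##..
k=15  #...##
..#..#
##.###
##....
..#.#.
....#.
k=16  #...##
..#..#
##.##.
##..##
..#.##
....#.
k=17  #...##
..#...
##.#.#
##..#.
..#.##
....#.
k=18  #...##
..#...
##.#.#
##..#.
..#..#
...#.#
k=19  #...##
..#...
##.###
##.#.#
..#.##
...#.#
k=20  .##.##
.##...
##.###
##.#.#
..#.##
...#.#
k=21  .#####
.#.##.
##..##
##.#.#
..#.##
...#.#
k=22  .#####
.#.##.
##..#.
##.##.
..#.#.
...#.#
k=23  .#####
.#.##.
##..#.
##.##.
..#...
....#.
k=24  .###..
.#.###
##..#.
##.##.
..#...
....#.
k=25  .##.##
.#.#.#
##..#.
##.##.
..#...
....#.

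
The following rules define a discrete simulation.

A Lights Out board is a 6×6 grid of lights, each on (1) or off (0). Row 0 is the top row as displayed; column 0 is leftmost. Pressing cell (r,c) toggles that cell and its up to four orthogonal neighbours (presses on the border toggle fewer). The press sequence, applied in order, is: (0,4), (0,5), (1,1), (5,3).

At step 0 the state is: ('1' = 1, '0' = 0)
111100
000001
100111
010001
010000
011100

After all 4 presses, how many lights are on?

k=0  111100
000001
100111
010001
010000
011100
k=1  111011
000011
100111
010001
010000
011100
k=2  111000
000010
100111
010001
010000
011100
k=3  101000
111010
110111
010001
010000
011100
k=4  101000
111010
110111
010001
010100
010010

17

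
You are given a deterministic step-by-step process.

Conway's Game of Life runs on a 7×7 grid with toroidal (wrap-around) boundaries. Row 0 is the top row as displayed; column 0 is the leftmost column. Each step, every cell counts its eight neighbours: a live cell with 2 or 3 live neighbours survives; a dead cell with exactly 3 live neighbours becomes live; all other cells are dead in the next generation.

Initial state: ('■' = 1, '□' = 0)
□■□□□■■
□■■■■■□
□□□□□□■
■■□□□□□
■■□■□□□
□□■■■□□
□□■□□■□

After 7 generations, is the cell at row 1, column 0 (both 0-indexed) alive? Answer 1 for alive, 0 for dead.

0

t=0: □■□□□■■
□■■■■■□
□□□□□□■
■■□□□□□
■■□■□□□
□□■■■□□
□□■□□■□
t=1: ■■□□□□■
□■■■■□□
□□□■■■■
□■■□□□■
■□□■■□□
□□□□■□□
□■■□□■■
t=2: □□□□■□■
□■□□□□□
□□□□□□■
□■■□□□■
■■■■■■□
■■■□■□■
□■■□□■■
t=3: □■■□□□■
■□□□□■□
□■■□□□□
□□□□■□■
□□□□■□□
□□□□□□□
□□■□■□□
t=4: ■■■■□■■
■□□□□□■
■■□□□■■
□□□■□■□
□□□□□■□
□□□■□□□
□■■■□□□
t=5: □□□■■■□
□□□□■□□
□■□□■■□
■□□□□■□
□□□□□□□
□□□■■□□
□□□□□□■
t=6: □□□■■■□
□□□□□□□
□□□□■■■
□□□□■■■
□□□□■□□
□□□□□□□
□□□□□□□
t=7: □□□□■□□
□□□■□□■
□□□□■□■
□□□■□□■
□□□□■□□
□□□□□□□
□□□□■□□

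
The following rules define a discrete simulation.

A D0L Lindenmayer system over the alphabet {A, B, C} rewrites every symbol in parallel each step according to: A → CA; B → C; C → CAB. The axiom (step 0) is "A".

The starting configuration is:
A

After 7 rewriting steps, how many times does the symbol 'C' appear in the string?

126

step 0: A
step 1: CA
step 2: CABCA
step 3: CABCACCABCA
step 4: CABCACCABCACABCABCACCABCA
step 5: CABCACCABCACABCABCACCABCACABCACCABCACCABCACABCABCACCABCA
step 6: CABCACCABCACABCABCACCABCACABCACCABCACCABCACABCABCACCABCACA…ABCABCACCABCACABCABCACCABCACABCACCABCACCABCACABCABCACCABCA  (len 126)
step 7: CABCACCABCACABCABCACCABCACABCACCABCACCABCACABCABCACCABCACA…ABCABCACCABCACABCABCACCABCACABCACCABCACCABCACABCABCACCABCA  (len 283)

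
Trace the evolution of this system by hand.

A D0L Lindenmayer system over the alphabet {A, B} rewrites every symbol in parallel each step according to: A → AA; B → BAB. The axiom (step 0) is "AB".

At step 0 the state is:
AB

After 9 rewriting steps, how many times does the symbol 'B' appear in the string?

512

t=0: AB
t=1: AABAB
t=2: AAAABABAABAB
t=3: AAAAAAAABABAABABAAAABABAABAB
t=4: AAAAAAAAAAAAAAAABABAABABAAAABABAABABAAAAAAAABABAABABAAAABABAABAB
t=5: AAAAAAAAAAAAAAAAAAAAAAAAAAAAAAAABABAABABAAAABABAABABAAAAAA…AAAAAAAAAABABAABABAAAABABAABABAAAAAAAABABAABABAAAABABAABAB  (len 144)
t=6: AAAAAAAAAAAAAAAAAAAAAAAAAAAAAAAAAAAAAAAAAAAAAAAAAAAAAAAAAA…AAAAAAAAAABABAABABAAAABABAABABAAAAAAAABABAABABAAAABABAABAB  (len 320)
t=7: AAAAAAAAAAAAAAAAAAAAAAAAAAAAAAAAAAAAAAAAAAAAAAAAAAAAAAAAAA…AAAAAAAAAABABAABABAAAABABAABABAAAAAAAABABAABABAAAABABAABAB  (len 704)
t=8: AAAAAAAAAAAAAAAAAAAAAAAAAAAAAAAAAAAAAAAAAAAAAAAAAAAAAAAAAA…AAAAAAAAAABABAABABAAAABABAABABAAAAAAAABABAABABAAAABABAABAB  (len 1536)
t=9: AAAAAAAAAAAAAAAAAAAAAAAAAAAAAAAAAAAAAAAAAAAAAAAAAAAAAAAAAA…AAAAAAAAAABABAABABAAAABABAABABAAAAAAAABABAABABAAAABABAABAB  (len 3328)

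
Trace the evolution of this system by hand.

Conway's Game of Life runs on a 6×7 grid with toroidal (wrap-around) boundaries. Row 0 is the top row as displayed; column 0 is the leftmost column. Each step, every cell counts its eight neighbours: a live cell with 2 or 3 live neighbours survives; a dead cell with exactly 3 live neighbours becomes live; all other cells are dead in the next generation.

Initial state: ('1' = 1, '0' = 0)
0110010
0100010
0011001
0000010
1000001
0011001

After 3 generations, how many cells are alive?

t=0: 0110010
0100010
0011001
0000010
1000001
0011001
t=1: 1101111
1101111
0010111
1000010
1000011
0011011
t=2: 0000000
0000000
0010000
1100000
1100000
0011000
t=3: 0000000
0000000
0100000
1010000
1000000
0110000

6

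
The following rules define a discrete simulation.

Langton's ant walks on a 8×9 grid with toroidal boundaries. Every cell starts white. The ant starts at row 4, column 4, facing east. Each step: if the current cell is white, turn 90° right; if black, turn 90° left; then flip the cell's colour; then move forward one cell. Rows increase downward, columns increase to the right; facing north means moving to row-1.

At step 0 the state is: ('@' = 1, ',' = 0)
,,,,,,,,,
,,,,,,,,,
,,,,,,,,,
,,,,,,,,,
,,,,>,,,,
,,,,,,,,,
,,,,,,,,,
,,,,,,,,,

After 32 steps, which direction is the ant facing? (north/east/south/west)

k=0  ,,,,,,,,,
,,,,,,,,,
,,,,,,,,,
,,,,,,,,,
,,,,>,,,,
,,,,,,,,,
,,,,,,,,,
,,,,,,,,,
k=1  ,,,,,,,,,
,,,,,,,,,
,,,,,,,,,
,,,,,,,,,
,,,,@,,,,
,,,,v,,,,
,,,,,,,,,
,,,,,,,,,
k=2  ,,,,,,,,,
,,,,,,,,,
,,,,,,,,,
,,,,,,,,,
,,,,@,,,,
,,,<@,,,,
,,,,,,,,,
,,,,,,,,,
k=3  ,,,,,,,,,
,,,,,,,,,
,,,,,,,,,
,,,,,,,,,
,,,^@,,,,
,,,@@,,,,
,,,,,,,,,
,,,,,,,,,
k=4  ,,,,,,,,,
,,,,,,,,,
,,,,,,,,,
,,,,,,,,,
,,,@>,,,,
,,,@@,,,,
,,,,,,,,,
,,,,,,,,,
k=5  ,,,,,,,,,
,,,,,,,,,
,,,,,,,,,
,,,,^,,,,
,,,@,,,,,
,,,@@,,,,
,,,,,,,,,
,,,,,,,,,
k=6  ,,,,,,,,,
,,,,,,,,,
,,,,,,,,,
,,,,@>,,,
,,,@,,,,,
,,,@@,,,,
,,,,,,,,,
,,,,,,,,,
k=7  ,,,,,,,,,
,,,,,,,,,
,,,,,,,,,
,,,,@@,,,
,,,@,v,,,
,,,@@,,,,
,,,,,,,,,
,,,,,,,,,
k=8  ,,,,,,,,,
,,,,,,,,,
,,,,,,,,,
,,,,@@,,,
,,,@<@,,,
,,,@@,,,,
,,,,,,,,,
,,,,,,,,,
k=9  ,,,,,,,,,
,,,,,,,,,
,,,,,,,,,
,,,,^@,,,
,,,@@@,,,
,,,@@,,,,
,,,,,,,,,
,,,,,,,,,
k=10  ,,,,,,,,,
,,,,,,,,,
,,,,,,,,,
,,,<,@,,,
,,,@@@,,,
,,,@@,,,,
,,,,,,,,,
,,,,,,,,,
k=11  ,,,,,,,,,
,,,,,,,,,
,,,^,,,,,
,,,@,@,,,
,,,@@@,,,
,,,@@,,,,
,,,,,,,,,
,,,,,,,,,
k=12  ,,,,,,,,,
,,,,,,,,,
,,,@>,,,,
,,,@,@,,,
,,,@@@,,,
,,,@@,,,,
,,,,,,,,,
,,,,,,,,,
k=13  ,,,,,,,,,
,,,,,,,,,
,,,@@,,,,
,,,@v@,,,
,,,@@@,,,
,,,@@,,,,
,,,,,,,,,
,,,,,,,,,
k=14  ,,,,,,,,,
,,,,,,,,,
,,,@@,,,,
,,,<@@,,,
,,,@@@,,,
,,,@@,,,,
,,,,,,,,,
,,,,,,,,,
k=15  ,,,,,,,,,
,,,,,,,,,
,,,@@,,,,
,,,,@@,,,
,,,v@@,,,
,,,@@,,,,
,,,,,,,,,
,,,,,,,,,
k=16  ,,,,,,,,,
,,,,,,,,,
,,,@@,,,,
,,,,@@,,,
,,,,>@,,,
,,,@@,,,,
,,,,,,,,,
,,,,,,,,,
k=17  ,,,,,,,,,
,,,,,,,,,
,,,@@,,,,
,,,,^@,,,
,,,,,@,,,
,,,@@,,,,
,,,,,,,,,
,,,,,,,,,
k=18  ,,,,,,,,,
,,,,,,,,,
,,,@@,,,,
,,,<,@,,,
,,,,,@,,,
,,,@@,,,,
,,,,,,,,,
,,,,,,,,,
k=19  ,,,,,,,,,
,,,,,,,,,
,,,^@,,,,
,,,@,@,,,
,,,,,@,,,
,,,@@,,,,
,,,,,,,,,
,,,,,,,,,
k=20  ,,,,,,,,,
,,,,,,,,,
,,<,@,,,,
,,,@,@,,,
,,,,,@,,,
,,,@@,,,,
,,,,,,,,,
,,,,,,,,,
k=21  ,,,,,,,,,
,,^,,,,,,
,,@,@,,,,
,,,@,@,,,
,,,,,@,,,
,,,@@,,,,
,,,,,,,,,
,,,,,,,,,
k=22  ,,,,,,,,,
,,@>,,,,,
,,@,@,,,,
,,,@,@,,,
,,,,,@,,,
,,,@@,,,,
,,,,,,,,,
,,,,,,,,,
k=23  ,,,,,,,,,
,,@@,,,,,
,,@v@,,,,
,,,@,@,,,
,,,,,@,,,
,,,@@,,,,
,,,,,,,,,
,,,,,,,,,
k=24  ,,,,,,,,,
,,@@,,,,,
,,<@@,,,,
,,,@,@,,,
,,,,,@,,,
,,,@@,,,,
,,,,,,,,,
,,,,,,,,,
k=25  ,,,,,,,,,
,,@@,,,,,
,,,@@,,,,
,,v@,@,,,
,,,,,@,,,
,,,@@,,,,
,,,,,,,,,
,,,,,,,,,
k=26  ,,,,,,,,,
,,@@,,,,,
,,,@@,,,,
,<@@,@,,,
,,,,,@,,,
,,,@@,,,,
,,,,,,,,,
,,,,,,,,,
k=27  ,,,,,,,,,
,,@@,,,,,
,^,@@,,,,
,@@@,@,,,
,,,,,@,,,
,,,@@,,,,
,,,,,,,,,
,,,,,,,,,
k=28  ,,,,,,,,,
,,@@,,,,,
,@>@@,,,,
,@@@,@,,,
,,,,,@,,,
,,,@@,,,,
,,,,,,,,,
,,,,,,,,,
k=29  ,,,,,,,,,
,,@@,,,,,
,@@@@,,,,
,@v@,@,,,
,,,,,@,,,
,,,@@,,,,
,,,,,,,,,
,,,,,,,,,
k=30  ,,,,,,,,,
,,@@,,,,,
,@@@@,,,,
,@,>,@,,,
,,,,,@,,,
,,,@@,,,,
,,,,,,,,,
,,,,,,,,,
k=31  ,,,,,,,,,
,,@@,,,,,
,@@^@,,,,
,@,,,@,,,
,,,,,@,,,
,,,@@,,,,
,,,,,,,,,
,,,,,,,,,
k=32  ,,,,,,,,,
,,@@,,,,,
,@<,@,,,,
,@,,,@,,,
,,,,,@,,,
,,,@@,,,,
,,,,,,,,,
,,,,,,,,,

west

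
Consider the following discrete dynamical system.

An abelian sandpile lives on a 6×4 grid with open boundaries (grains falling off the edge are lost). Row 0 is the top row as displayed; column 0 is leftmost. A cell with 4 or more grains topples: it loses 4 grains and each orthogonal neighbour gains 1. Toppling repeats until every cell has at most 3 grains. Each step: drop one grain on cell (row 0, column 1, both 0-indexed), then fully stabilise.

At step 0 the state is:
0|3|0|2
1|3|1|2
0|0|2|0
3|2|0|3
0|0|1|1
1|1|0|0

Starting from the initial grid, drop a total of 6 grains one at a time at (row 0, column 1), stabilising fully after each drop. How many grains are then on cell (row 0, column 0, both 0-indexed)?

step 0: 0|3|0|2
1|3|1|2
0|0|2|0
3|2|0|3
0|0|1|1
1|1|0|0
step 1: 1|1|1|2
2|0|2|2
0|1|2|0
3|2|0|3
0|0|1|1
1|1|0|0
step 2: 1|2|1|2
2|0|2|2
0|1|2|0
3|2|0|3
0|0|1|1
1|1|0|0
step 3: 1|3|1|2
2|0|2|2
0|1|2|0
3|2|0|3
0|0|1|1
1|1|0|0
step 4: 2|0|2|2
2|1|2|2
0|1|2|0
3|2|0|3
0|0|1|1
1|1|0|0
step 5: 2|1|2|2
2|1|2|2
0|1|2|0
3|2|0|3
0|0|1|1
1|1|0|0
step 6: 2|2|2|2
2|1|2|2
0|1|2|0
3|2|0|3
0|0|1|1
1|1|0|0

2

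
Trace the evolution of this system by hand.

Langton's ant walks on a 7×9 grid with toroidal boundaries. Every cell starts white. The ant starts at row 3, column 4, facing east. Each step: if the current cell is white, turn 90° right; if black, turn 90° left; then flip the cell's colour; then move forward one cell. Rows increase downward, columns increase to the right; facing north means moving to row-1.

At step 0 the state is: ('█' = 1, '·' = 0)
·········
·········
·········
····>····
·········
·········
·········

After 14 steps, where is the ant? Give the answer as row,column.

[0] ·········
·········
·········
····>····
·········
·········
·········
[1] ·········
·········
·········
····█····
····v····
·········
·········
[2] ·········
·········
·········
····█····
···<█····
·········
·········
[3] ·········
·········
·········
···^█····
···██····
·········
·········
[4] ·········
·········
·········
···█>····
···██····
·········
·········
[5] ·········
·········
····^····
···█·····
···██····
·········
·········
[6] ·········
·········
····█>···
···█·····
···██····
·········
·········
[7] ·········
·········
····██···
···█·v···
···██····
·········
·········
[8] ·········
·········
····██···
···█<█···
···██····
·········
·········
[9] ·········
·········
····^█···
···███···
···██····
·········
·········
[10] ·········
·········
···<·█···
···███···
···██····
·········
·········
[11] ·········
···^·····
···█·█···
···███···
···██····
·········
·········
[12] ·········
···█>····
···█·█···
···███···
···██····
·········
·········
[13] ·········
···██····
···█v█···
···███···
···██····
·········
·········
[14] ·········
···██····
···<██···
···███···
···██····
·········
·········

2,3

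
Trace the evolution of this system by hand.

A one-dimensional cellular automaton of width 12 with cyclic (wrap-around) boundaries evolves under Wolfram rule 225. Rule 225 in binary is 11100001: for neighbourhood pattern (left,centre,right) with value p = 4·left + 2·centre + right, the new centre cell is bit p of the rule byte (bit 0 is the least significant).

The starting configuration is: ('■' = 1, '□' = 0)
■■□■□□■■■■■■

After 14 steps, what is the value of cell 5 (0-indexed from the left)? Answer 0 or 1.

k=0  ■■□■□□■■■■■■
k=1  ■■■□□□□■■■■■
k=2  ■■■□■■□□■■■■
k=3  ■■■■□■□□□■■■
k=4  ■■■■■□□■□□■■
k=5  ■■■■■□□□□□□■
k=6  ■■■■■□■■■■□□
k=7  □■■■■■□■■■□□
k=8  □□■■■■■□■■□■
k=9  □□□■■■■■□■■□
k=10  ■■□□■■■■■□■□
k=11  □■□□□■■■■■□■
k=12  ■□□■□□■■■■■□
k=13  □□□□□□□■■■■■
k=14  □■■■■■□□■■■■

1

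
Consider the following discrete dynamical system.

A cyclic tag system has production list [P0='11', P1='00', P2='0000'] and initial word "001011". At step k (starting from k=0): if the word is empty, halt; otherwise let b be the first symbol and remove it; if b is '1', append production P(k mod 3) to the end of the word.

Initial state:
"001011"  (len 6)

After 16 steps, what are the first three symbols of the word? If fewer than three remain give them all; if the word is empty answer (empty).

step 0: "001011"  (len 6)
step 1: "01011"  (len 5)
step 2: "1011"  (len 4)
step 3: "0110000"  (len 7)
step 4: "110000"  (len 6)
step 5: "1000000"  (len 7)
step 6: "0000000000"  (len 10)
step 7: "000000000"  (len 9)
step 8: "00000000"  (len 8)
step 9: "0000000"  (len 7)
step 10: "000000"  (len 6)
step 11: "00000"  (len 5)
step 12: "0000"  (len 4)
step 13: "000"  (len 3)
step 14: "00"  (len 2)
step 15: "0"  (len 1)
step 16: (halted — word empty)

(empty)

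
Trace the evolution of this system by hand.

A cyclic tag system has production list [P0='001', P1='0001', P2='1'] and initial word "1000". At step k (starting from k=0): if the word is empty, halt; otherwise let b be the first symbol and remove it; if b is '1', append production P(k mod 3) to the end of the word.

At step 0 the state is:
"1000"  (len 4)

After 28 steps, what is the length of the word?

3

k=0  "1000"  (len 4)
k=1  "000001"  (len 6)
k=2  "00001"  (len 5)
k=3  "0001"  (len 4)
k=4  "001"  (len 3)
k=5  "01"  (len 2)
k=6  "1"  (len 1)
k=7  "001"  (len 3)
k=8  "01"  (len 2)
k=9  "1"  (len 1)
k=10  "001"  (len 3)
k=11  "01"  (len 2)
k=12  "1"  (len 1)
k=13  "001"  (len 3)
k=14  "01"  (len 2)
k=15  "1"  (len 1)
k=16  "001"  (len 3)
k=17  "01"  (len 2)
k=18  "1"  (len 1)
k=19  "001"  (len 3)
k=20  "01"  (len 2)
k=21  "1"  (len 1)
k=22  "001"  (len 3)
k=23  "01"  (len 2)
k=24  "1"  (len 1)
k=25  "001"  (len 3)
k=26  "01"  (len 2)
k=27  "1"  (len 1)
k=28  "001"  (len 3)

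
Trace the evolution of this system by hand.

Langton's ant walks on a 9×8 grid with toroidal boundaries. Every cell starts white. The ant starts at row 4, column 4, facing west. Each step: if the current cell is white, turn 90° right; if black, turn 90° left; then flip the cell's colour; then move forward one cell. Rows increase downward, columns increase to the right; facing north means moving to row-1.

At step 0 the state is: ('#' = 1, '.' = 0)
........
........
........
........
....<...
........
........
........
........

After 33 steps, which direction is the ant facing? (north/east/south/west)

north

k=0  ........
........
........
........
....<...
........
........
........
........
k=1  ........
........
........
....^...
....#...
........
........
........
........
k=2  ........
........
........
....#>..
....#...
........
........
........
........
k=3  ........
........
........
....##..
....#v..
........
........
........
........
k=4  ........
........
........
....##..
....<#..
........
........
........
........
k=5  ........
........
........
....##..
.....#..
....v...
........
........
........
k=6  ........
........
........
....##..
.....#..
...<#...
........
........
........
k=7  ........
........
........
....##..
...^.#..
...##...
........
........
........
k=8  ........
........
........
....##..
...#>#..
...##...
........
........
........
k=9  ........
........
........
....##..
...###..
...#v...
........
........
........
k=10  ........
........
........
....##..
...###..
...#.>..
........
........
........
k=11  ........
........
........
....##..
...###..
...#.#..
.....v..
........
........
k=12  ........
........
........
....##..
...###..
...#.#..
....<#..
........
........
k=13  ........
........
........
....##..
...###..
...#^#..
....##..
........
........
k=14  ........
........
........
....##..
...###..
...##>..
....##..
........
........
k=15  ........
........
........
....##..
...##^..
...##...
....##..
........
........
k=16  ........
........
........
....##..
...#<...
...##...
....##..
........
........
k=17  ........
........
........
....##..
...#....
...#v...
....##..
........
........
k=18  ........
........
........
....##..
...#....
...#.>..
....##..
........
........
k=19  ........
........
........
....##..
...#....
...#.#..
....#v..
........
........
k=20  ........
........
........
....##..
...#....
...#.#..
....#.>.
........
........
k=21  ........
........
........
....##..
...#....
...#.#..
....#.#.
......v.
........
k=22  ........
........
........
....##..
...#....
...#.#..
....#.#.
.....<#.
........
k=23  ........
........
........
....##..
...#....
...#.#..
....#^#.
.....##.
........
k=24  ........
........
........
....##..
...#....
...#.#..
....##>.
.....##.
........
k=25  ........
........
........
....##..
...#....
...#.#^.
....##..
.....##.
........
k=26  ........
........
........
....##..
...#....
...#.##>
....##..
.....##.
........
k=27  ........
........
........
....##..
...#....
...#.###
....##.v
.....##.
........
k=28  ........
........
........
....##..
...#....
...#.###
....##<#
.....##.
........
k=29  ........
........
........
....##..
...#....
...#.#^#
....####
.....##.
........
k=30  ........
........
........
....##..
...#....
...#.<.#
....####
.....##.
........
k=31  ........
........
........
....##..
...#....
...#...#
....#v##
.....##.
........
k=32  ........
........
........
....##..
...#....
...#...#
....#.>#
.....##.
........
k=33  ........
........
........
....##..
...#....
...#..^#
....#..#
.....##.
........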